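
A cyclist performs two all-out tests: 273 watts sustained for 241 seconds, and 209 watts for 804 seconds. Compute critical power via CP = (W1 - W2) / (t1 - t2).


W1 = P1 * t1 = 273 * 241 = 65793 J
W2 = P2 * t2 = 209 * 804 = 168036 J
CP = (65793 - 168036) / (241 - 804)
= 181.6 W

181.6 W


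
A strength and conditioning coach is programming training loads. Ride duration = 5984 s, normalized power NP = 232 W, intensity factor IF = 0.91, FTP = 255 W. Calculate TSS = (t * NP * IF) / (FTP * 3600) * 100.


Numerator = 5984 * 232 * 0.91 = 1263342.08
Denominator = 255 * 3600 = 918000
TSS = 1263342.08 / 918000 * 100
= 137.62

137.62 TSS


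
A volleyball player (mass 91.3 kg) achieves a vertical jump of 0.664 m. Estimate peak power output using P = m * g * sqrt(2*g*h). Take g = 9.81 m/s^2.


2 * g * h = 2 * 9.81 * 0.664 = 13.02768
sqrt(13.02768) = 3.609388 m/s
P = 91.3 * 9.81 * 3.609388 = 3232.76 W

3232.76 W


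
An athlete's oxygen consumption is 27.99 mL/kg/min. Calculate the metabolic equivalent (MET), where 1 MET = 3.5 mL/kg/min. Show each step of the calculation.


MET = VO2 / 3.5
= 27.99 / 3.5
= 8.0 METs

8.0 METs


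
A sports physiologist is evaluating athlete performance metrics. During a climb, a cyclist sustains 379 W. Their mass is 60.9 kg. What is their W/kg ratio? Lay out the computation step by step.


Power-to-weight = 379 W / 60.9 kg
= 6.223 W/kg

6.223 W/kg


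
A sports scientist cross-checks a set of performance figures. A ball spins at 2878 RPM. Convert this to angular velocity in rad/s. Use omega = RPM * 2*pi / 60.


omega = 2878 * 2 * pi / 60
= 2878 * 6.28318531 / 60
= 18083.007 / 60
= 301.383 rad/s

301.383 rad/s


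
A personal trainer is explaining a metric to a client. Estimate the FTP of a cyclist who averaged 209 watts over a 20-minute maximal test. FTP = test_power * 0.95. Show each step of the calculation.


FTP = 209 * 0.95 = 198.55 W

198.55 W


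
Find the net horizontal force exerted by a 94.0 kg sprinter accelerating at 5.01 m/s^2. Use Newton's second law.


Newton's second law: F = m * a
F = 94.0 * 5.01 = 470.94 N

470.94 N


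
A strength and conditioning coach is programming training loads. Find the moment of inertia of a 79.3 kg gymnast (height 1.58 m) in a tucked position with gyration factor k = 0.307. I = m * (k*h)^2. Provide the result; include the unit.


Radius of gyration = 0.307 * 1.58 = 0.48506 m
I = 79.3 * 0.48506^2
= 79.3 * 0.235283
= 18.658 kg*m^2

18.658 kg*m^2


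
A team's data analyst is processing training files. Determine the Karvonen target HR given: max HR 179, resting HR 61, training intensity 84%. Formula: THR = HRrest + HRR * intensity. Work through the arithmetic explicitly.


HRR = HRmax - HRrest = 179 - 61 = 118
THR = 61 + 118 * 0.84
= 160.12 bpm

160.12 bpm


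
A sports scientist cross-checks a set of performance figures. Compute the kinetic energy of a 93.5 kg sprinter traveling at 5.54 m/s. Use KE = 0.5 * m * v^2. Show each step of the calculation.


Velocity squared = 30.6916
KE = 0.5 * 93.5 * 30.6916 = 1434.83 J

1434.83 J


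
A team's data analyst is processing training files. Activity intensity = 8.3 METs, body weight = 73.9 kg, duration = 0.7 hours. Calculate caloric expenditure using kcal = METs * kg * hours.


kcal = 8.3 * 73.9 * 0.7
= 613.37 * 0.7
= 429.36 kcal

429.36 kcal


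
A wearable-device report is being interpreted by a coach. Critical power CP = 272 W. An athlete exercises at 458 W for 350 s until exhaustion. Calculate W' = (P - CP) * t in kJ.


P - CP = 458 - 272 = 186 W
W' = 186 * 350 = 65100 J
= 65100 / 1000 = 65.1 kJ

65.1 kJ


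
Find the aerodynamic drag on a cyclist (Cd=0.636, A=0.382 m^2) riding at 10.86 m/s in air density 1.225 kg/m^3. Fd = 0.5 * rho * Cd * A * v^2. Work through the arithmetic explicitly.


Fd = 0.5 * 1.225 * 0.636 * 0.382 * 10.86^2
= 0.5 * 1.225 * 0.636 * 0.382 * 117.9396
= 17.55 N

17.55 N


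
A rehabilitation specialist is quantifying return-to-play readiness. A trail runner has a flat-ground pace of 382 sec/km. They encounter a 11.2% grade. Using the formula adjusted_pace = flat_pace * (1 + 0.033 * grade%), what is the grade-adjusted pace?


Grade factor = 1 + 0.033 * 11.2 = 1.3696
Adjusted = 382 * 1.3696 = 523.19 sec/km

523.19 s/km


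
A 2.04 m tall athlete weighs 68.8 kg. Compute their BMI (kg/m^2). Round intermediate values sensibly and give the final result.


height^2 = 4.1616 m^2
BMI = 68.8 / 4.1616 = 16.53 kg/m^2

16.53 kg/m^2


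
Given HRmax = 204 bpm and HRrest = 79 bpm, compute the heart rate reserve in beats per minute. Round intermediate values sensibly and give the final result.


Heart rate reserve = maximum HR minus resting HR
HRR = 204 - 79 = 125 bpm

125 bpm


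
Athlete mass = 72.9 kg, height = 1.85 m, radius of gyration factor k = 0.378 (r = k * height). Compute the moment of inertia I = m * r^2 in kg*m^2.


r = k * height = 0.378 * 1.85 = 0.6993 m
r^2 = 0.6993^2 = 0.48902
I = 72.9 * 0.48902 = 35.65 kg*m^2

35.65 kg*m^2


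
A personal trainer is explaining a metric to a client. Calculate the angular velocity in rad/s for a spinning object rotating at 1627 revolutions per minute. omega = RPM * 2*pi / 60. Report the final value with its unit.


omega = RPM * 2*pi / 60
= 1627 * 6.28318531 / 60
= 170.379 rad/s

170.379 rad/s


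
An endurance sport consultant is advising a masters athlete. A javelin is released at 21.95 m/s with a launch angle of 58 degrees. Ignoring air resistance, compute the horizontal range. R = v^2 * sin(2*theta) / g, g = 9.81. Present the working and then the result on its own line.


Launch speed squared = 481.8025
sin(2 * 58 deg) = 0.898794
Range = 481.8025 * 0.898794 / 9.81
= 44.143 m

44.143 m


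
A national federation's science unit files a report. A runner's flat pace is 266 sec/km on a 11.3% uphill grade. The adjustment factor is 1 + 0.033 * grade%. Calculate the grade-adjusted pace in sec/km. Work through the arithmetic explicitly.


Factor = 1 + 0.033 * 11.3 = 1.3729
Adjusted pace = 266 * 1.3729
= 365.19 sec/km

365.19 s/km


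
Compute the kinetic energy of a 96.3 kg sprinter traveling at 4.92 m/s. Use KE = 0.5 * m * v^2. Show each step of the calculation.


Velocity squared = 24.2064
KE = 0.5 * 96.3 * 24.2064 = 1165.54 J

1165.54 J


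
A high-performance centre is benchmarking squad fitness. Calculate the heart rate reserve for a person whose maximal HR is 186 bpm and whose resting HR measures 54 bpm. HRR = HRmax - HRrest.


HRmax = 186 bpm
HRrest = 54 bpm
HRR = 186 - 54 = 132 bpm

132 bpm


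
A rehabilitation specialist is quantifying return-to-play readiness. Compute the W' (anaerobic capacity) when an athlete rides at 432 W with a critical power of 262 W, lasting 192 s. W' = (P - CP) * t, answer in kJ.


Above-CP power = 170 W
Duration = 192 s
W' = 170 * 192 = 32640 J
Convert: 32640 / 1000 = 32.64 kJ

32.64 kJ


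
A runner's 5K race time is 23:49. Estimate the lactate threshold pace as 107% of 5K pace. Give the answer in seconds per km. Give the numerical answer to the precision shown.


Total race time = 23*60 + 49 = 1429 seconds
5K pace = 1429 / 5 = 285.8 sec/km
LT pace = 285.8 * 1.07 = 305.81 sec/km

305.81 s/km


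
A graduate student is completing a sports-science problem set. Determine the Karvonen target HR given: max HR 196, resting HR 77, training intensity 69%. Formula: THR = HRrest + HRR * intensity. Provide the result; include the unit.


HRR = HRmax - HRrest = 196 - 77 = 119
THR = 77 + 119 * 0.69
= 159.11 bpm

159.11 bpm


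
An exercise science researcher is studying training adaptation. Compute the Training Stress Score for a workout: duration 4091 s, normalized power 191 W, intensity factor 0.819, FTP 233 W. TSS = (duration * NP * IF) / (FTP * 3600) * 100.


Product = 4091 * 191 * 0.819 = 639951.039
Base = 233 * 3600 = 838800
TSS = 639951.039 / 838800 * 100 = 76.29

76.29 TSS


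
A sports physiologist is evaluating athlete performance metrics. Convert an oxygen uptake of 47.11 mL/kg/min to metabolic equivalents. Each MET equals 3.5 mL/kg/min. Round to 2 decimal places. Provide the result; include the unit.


One MET = 3.5 mL/kg/min
Number of METs = 47.11 / 3.5
= 13.46 METs

13.46 METs


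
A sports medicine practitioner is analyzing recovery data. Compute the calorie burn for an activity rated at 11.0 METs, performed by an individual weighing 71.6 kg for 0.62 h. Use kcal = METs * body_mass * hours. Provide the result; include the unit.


Product of METs and mass = 11.0 * 71.6 = 787.6
Total kcal = 787.6 * 0.62 = 488.31 kcal

488.31 kcal


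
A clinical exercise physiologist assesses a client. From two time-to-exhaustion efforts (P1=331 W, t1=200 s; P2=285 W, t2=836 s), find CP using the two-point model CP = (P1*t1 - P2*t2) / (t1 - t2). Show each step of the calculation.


Work in trial 1 = 66200 J
Work in trial 2 = 238260 J
Delta work = -172060 J
Delta time = -636 s
CP = -172060 / -636 = 270.53 W

270.53 W


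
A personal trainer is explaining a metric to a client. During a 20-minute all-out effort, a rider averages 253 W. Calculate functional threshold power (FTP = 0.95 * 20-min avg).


FTP = 0.95 * 253
= 240.35 W

240.35 W


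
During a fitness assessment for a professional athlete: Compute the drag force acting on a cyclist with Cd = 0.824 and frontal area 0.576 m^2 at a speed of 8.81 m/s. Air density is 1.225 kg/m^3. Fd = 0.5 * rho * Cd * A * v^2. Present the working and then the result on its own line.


Step 1: v^2 = 77.6161
Step 2: Fd = 0.5 * 1.225 * 0.824 * 0.576 * 77.6161
= 22.564 N

22.564 N


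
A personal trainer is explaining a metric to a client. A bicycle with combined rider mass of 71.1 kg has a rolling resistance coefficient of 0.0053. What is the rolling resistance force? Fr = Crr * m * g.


Fr = 0.0053 * 71.1 * 9.81
= 0.37683 * 9.81
= 3.697 N

3.697 N


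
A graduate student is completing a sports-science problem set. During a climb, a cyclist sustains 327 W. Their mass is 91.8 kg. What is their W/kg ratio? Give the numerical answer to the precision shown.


Power-to-weight = 327 W / 91.8 kg
= 3.562 W/kg

3.562 W/kg


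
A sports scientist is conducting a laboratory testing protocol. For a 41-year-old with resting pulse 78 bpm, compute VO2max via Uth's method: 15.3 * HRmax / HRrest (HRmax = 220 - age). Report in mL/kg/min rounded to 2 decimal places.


Step 1: HRmax = 220 - 41 = 179 bpm
Step 2: Ratio = 179 / 78 = 2.2949
Step 3: VO2max = 15.3 * 2.2949 = 35.11 mL/kg/min

35.11 mL/kg/min


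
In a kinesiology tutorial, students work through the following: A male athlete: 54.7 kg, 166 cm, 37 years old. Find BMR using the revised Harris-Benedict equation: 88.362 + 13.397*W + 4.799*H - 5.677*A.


Intercept = 88.362
Weight contribution = 13.397 * 54.7 = 732.8159
Height contribution = 4.799 * 166 = 796.634
Age contribution = 5.677 * 37 = 210.049
BMR = 88.362 + 732.8159 + 796.634 - 210.049
= 1407.76 kcal/day

1407.76 kcal/day


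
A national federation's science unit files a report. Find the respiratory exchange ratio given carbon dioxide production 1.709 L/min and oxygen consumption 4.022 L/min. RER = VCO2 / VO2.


VCO2 = 1.709 L/min
VO2 = 4.022 L/min
RER = 1.709 / 4.022 = 0.4249

0.4249


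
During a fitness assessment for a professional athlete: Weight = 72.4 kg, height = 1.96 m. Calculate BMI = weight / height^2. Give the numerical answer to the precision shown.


height^2 = 1.96^2 = 3.8416
BMI = 72.4 / 3.8416 = 18.85 kg/m^2

18.85 kg/m^2


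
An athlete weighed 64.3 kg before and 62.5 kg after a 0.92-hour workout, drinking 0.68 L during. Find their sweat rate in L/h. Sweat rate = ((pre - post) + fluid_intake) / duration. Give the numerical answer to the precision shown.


Body mass change = 1.8 kg
Total sweat loss = 1.8 + 0.68 = 2.48 L
Rate = 2.48 / 0.92 = 2.696 L/h

2.696 L/h


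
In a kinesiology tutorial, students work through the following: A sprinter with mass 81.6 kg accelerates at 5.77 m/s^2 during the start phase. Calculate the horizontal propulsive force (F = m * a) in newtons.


F = m * a
= 81.6 * 5.77
= 470.83 N

470.83 N


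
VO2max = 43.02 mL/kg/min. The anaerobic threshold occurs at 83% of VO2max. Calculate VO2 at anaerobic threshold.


AT fraction = 83 / 100 = 0.83
AT VO2 = 43.02 * 0.83
= 35.71 mL/kg/min

35.71 mL/kg/min


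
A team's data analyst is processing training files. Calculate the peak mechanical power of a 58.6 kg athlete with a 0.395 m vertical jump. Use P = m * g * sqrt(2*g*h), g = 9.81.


First, sqrt(2gh) = sqrt(2 * 9.81 * 0.395)
= sqrt(7.7499) = 2.783864 m/s
Power = 58.6 * 9.81 * 2.783864 = 1600.35 W

1600.35 W


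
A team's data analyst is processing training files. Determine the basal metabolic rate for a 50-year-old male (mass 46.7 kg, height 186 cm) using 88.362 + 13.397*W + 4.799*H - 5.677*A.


BMR = 88.362 + 13.397*46.7 + 4.799*186 - 5.677*50
= 1322.77 kcal/day

1322.77 kcal/day


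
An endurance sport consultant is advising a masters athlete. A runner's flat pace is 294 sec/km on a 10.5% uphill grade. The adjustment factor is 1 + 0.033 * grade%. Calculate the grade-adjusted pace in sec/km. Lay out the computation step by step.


Factor = 1 + 0.033 * 10.5 = 1.3465
Adjusted pace = 294 * 1.3465
= 395.87 sec/km

395.87 s/km


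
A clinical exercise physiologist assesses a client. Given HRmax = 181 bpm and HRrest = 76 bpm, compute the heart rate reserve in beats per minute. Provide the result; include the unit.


Heart rate reserve = maximum HR minus resting HR
HRR = 181 - 76 = 105 bpm

105 bpm


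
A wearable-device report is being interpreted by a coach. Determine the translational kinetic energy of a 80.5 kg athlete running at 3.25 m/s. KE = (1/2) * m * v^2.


KE = 0.5 * m * v^2
= 0.5 * 80.5 * 3.25^2
= 0.5 * 80.5 * 10.5625
= 425.14 J

425.14 J


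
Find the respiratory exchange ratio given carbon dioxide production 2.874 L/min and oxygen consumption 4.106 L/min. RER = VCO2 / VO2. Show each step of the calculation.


VCO2 = 2.874 L/min
VO2 = 4.106 L/min
RER = 2.874 / 4.106 = 0.7

0.7


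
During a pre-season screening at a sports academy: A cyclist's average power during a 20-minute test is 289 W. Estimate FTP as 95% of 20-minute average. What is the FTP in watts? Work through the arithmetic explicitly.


FTP = 20-min power * 0.95
= 289 * 0.95
= 274.55 W

274.55 W


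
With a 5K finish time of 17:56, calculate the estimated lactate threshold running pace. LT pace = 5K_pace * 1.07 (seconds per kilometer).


Race duration = 1076 s for 5 km
Average pace = 1076 / 5 = 215.2 s/km
LT pace = 215.2 * 1.07
= 230.26 s/km

230.26 s/km


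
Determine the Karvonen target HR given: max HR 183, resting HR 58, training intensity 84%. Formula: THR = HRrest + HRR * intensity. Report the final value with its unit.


HRR = HRmax - HRrest = 183 - 58 = 125
THR = 58 + 125 * 0.84
= 163.0 bpm

163.0 bpm


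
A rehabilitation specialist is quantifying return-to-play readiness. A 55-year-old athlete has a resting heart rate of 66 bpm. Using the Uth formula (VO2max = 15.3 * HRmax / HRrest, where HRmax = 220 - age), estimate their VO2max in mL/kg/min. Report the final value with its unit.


HRmax = 220 - 55 = 165 bpm
Ratio = HRmax / HRrest = 165 / 66 = 2.5
VO2max = 15.3 * 2.5 = 38.25 mL/kg/min

38.25 mL/kg/min


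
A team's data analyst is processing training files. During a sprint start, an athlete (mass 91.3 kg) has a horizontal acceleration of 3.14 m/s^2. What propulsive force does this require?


Propulsive force = mass * acceleration
= 91.3 kg * 3.14 m/s^2
= 286.68 N

286.68 N


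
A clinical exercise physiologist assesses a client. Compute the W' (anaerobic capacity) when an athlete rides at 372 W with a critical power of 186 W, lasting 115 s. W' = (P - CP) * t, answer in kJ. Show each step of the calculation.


Above-CP power = 186 W
Duration = 115 s
W' = 186 * 115 = 21390 J
Convert: 21390 / 1000 = 21.39 kJ

21.39 kJ


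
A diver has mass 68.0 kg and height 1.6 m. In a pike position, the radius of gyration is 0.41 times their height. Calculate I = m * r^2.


r = 0.41 * 1.6 = 0.656 m
I = m * r^2 = 68.0 * 0.430336 = 29.263 kg*m^2

29.263 kg*m^2


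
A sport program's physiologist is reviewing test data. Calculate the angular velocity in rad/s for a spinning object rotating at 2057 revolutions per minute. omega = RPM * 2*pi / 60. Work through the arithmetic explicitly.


omega = RPM * 2*pi / 60
= 2057 * 6.28318531 / 60
= 215.409 rad/s

215.409 rad/s


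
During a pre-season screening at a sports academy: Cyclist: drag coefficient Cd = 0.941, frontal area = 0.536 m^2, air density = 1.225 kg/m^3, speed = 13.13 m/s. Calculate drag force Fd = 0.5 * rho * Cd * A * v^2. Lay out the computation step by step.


v^2 = 13.13^2 = 172.3969
Fd = 0.5 * 1.225 * 0.941 * 0.536 * 172.3969
= 53.259 N

53.259 N


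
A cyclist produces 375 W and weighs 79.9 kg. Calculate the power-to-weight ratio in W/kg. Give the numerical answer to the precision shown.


P/W = power / mass
= 375 / 79.9
= 4.693 W/kg

4.693 W/kg


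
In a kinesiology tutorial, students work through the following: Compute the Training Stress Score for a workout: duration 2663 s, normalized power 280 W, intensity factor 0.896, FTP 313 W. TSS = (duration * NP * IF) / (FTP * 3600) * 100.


Product = 2663 * 280 * 0.896 = 668093.44
Base = 313 * 3600 = 1126800
TSS = 668093.44 / 1126800 * 100 = 59.29

59.29 TSS


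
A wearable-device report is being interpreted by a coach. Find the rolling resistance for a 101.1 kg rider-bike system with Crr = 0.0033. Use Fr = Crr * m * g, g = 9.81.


m * g = 101.1 * 9.81 = 991.791 N
Fr = 0.0033 * 991.791 = 3.273 N

3.273 N


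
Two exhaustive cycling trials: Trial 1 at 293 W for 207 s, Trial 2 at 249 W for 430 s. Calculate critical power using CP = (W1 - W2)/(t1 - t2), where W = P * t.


W1 = 293 * 207 = 60651 J
W2 = 249 * 430 = 107070 J
CP = (60651 - 107070) / (207 - 430)
= -46419 / -223
= 208.16 W

208.16 W


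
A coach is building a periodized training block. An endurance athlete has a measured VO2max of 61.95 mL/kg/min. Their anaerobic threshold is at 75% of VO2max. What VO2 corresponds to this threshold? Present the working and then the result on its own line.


Anaerobic threshold VO2 = VO2max * 75%
= 61.95 * 0.75
= 46.46 mL/kg/min

46.46 mL/kg/min


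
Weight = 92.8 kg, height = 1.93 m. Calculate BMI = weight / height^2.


height^2 = 1.93^2 = 3.7249
BMI = 92.8 / 3.7249 = 24.91 kg/m^2

24.91 kg/m^2


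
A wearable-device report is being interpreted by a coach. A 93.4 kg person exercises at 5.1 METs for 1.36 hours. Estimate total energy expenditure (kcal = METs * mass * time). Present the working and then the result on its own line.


Energy = METs * mass(kg) * time(h)
= 5.1 * 93.4 * 1.36
= 647.82 kcal

647.82 kcal


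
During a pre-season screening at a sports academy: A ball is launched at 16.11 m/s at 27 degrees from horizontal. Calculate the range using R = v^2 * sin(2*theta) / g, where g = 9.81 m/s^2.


sin(2 * 27) = sin(54) = 0.809017
v^2 = 16.11^2 = 259.5321
R = 259.5321 * 0.809017 / 9.81
= 21.403 m

21.403 m


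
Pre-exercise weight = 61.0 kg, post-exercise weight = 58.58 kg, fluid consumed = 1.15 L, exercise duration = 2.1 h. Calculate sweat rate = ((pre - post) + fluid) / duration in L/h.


Weight loss = 61.0 - 58.58 = 2.42 kg (approx L)
Total sweat = 2.42 + 1.15 = 3.57 L
Sweat rate = 3.57 / 2.1 = 1.7 L/h

1.7 L/h


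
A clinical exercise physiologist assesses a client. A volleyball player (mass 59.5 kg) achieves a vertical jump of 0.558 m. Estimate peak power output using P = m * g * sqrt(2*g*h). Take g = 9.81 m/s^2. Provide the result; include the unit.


2 * g * h = 2 * 9.81 * 0.558 = 10.94796
sqrt(10.94796) = 3.30877 m/s
P = 59.5 * 9.81 * 3.30877 = 1931.31 W

1931.31 W


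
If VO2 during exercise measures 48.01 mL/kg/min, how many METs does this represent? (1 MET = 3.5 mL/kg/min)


METs = VO2 / 3.5 = 48.01 / 3.5 = 13.72

13.72 METs


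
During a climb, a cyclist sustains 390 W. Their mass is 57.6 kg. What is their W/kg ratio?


Power-to-weight = 390 W / 57.6 kg
= 6.771 W/kg

6.771 W/kg


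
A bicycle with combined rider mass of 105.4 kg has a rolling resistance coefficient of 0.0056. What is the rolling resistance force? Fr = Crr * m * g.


Fr = 0.0056 * 105.4 * 9.81
= 0.59024 * 9.81
= 5.79 N

5.79 N


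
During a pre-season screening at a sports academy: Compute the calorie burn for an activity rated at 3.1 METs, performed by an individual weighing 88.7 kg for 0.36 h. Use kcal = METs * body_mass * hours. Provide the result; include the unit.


Product of METs and mass = 3.1 * 88.7 = 274.97
Total kcal = 274.97 * 0.36 = 98.99 kcal

98.99 kcal


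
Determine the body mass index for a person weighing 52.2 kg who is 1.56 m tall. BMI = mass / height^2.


BMI = mass / height^2
= 52.2 / 1.56^2
= 52.2 / 2.4336
= 21.45 kg/m^2

21.45 kg/m^2


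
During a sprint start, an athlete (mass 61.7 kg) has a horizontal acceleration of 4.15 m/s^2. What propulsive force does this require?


Propulsive force = mass * acceleration
= 61.7 kg * 4.15 m/s^2
= 256.06 N

256.06 N


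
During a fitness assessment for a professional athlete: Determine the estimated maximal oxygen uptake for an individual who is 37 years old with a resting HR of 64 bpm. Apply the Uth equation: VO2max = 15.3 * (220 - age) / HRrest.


HRmax = 220 - 37 = 183
VO2max = 15.3 * (183 / 64)
= 15.3 * 2.8594
= 43.75 mL/kg/min

43.75 mL/kg/min


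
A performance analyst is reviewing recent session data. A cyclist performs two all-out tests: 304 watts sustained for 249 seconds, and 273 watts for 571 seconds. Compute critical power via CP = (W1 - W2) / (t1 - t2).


W1 = P1 * t1 = 304 * 249 = 75696 J
W2 = P2 * t2 = 273 * 571 = 155883 J
CP = (75696 - 155883) / (249 - 571)
= 249.03 W

249.03 W


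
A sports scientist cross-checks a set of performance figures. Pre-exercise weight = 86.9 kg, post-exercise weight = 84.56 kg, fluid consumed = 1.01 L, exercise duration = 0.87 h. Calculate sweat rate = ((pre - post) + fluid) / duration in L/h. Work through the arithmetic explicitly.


Weight loss = 86.9 - 84.56 = 2.34 kg (approx L)
Total sweat = 2.34 + 1.01 = 3.35 L
Sweat rate = 3.35 / 0.87 = 3.851 L/h

3.851 L/h


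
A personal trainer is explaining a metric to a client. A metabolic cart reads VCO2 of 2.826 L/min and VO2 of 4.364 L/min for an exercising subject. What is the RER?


RER = VCO2 / VO2 = 2.826 / 4.364 = 0.6476

0.6476


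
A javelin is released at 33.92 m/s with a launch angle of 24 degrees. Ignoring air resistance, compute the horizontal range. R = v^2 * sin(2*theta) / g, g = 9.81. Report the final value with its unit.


Launch speed squared = 1150.5664
sin(2 * 24 deg) = 0.743145
Range = 1150.5664 * 0.743145 / 9.81
= 87.16 m

87.16 m


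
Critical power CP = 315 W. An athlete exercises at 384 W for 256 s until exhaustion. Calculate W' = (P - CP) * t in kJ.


P - CP = 384 - 315 = 69 W
W' = 69 * 256 = 17664 J
= 17664 / 1000 = 17.664 kJ

17.664 kJ


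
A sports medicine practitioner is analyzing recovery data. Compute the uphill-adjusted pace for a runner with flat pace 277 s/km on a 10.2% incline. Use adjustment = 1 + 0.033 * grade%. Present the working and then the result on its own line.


Adjustment factor = 1 + 0.033 * 10.2 = 1.3366
Grade-adjusted pace = 277 * 1.3366 = 370.24 s/km

370.24 s/km


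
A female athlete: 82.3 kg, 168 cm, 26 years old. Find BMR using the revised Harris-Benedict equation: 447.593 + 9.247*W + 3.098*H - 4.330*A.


Intercept = 447.593
Weight contribution = 9.247 * 82.3 = 761.0281
Height contribution = 3.098 * 168 = 520.464
Age contribution = 4.33 * 26 = 112.58
BMR = 447.593 + 761.0281 + 520.464 - 112.58
= 1616.51 kcal/day

1616.51 kcal/day


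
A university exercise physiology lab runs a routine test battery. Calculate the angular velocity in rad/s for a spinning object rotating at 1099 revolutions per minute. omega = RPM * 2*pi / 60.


omega = RPM * 2*pi / 60
= 1099 * 6.28318531 / 60
= 115.087 rad/s

115.087 rad/s


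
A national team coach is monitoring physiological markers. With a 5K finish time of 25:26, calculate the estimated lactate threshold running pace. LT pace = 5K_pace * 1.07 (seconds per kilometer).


Race duration = 1526 s for 5 km
Average pace = 1526 / 5 = 305.2 s/km
LT pace = 305.2 * 1.07
= 326.56 s/km

326.56 s/km


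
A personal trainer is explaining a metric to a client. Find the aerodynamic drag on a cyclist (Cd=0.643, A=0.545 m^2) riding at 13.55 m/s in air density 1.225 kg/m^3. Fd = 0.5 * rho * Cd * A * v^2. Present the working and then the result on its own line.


Fd = 0.5 * 1.225 * 0.643 * 0.545 * 13.55^2
= 0.5 * 1.225 * 0.643 * 0.545 * 183.6025
= 39.409 N

39.409 N


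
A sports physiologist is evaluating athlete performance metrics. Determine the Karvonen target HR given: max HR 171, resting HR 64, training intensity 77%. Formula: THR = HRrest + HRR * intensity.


HRR = HRmax - HRrest = 171 - 64 = 107
THR = 64 + 107 * 0.77
= 146.39 bpm

146.39 bpm


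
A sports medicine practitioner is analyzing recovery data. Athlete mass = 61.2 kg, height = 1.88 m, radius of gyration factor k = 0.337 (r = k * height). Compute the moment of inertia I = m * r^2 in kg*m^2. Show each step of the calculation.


r = k * height = 0.337 * 1.88 = 0.63356 m
r^2 = 0.63356^2 = 0.401398
I = 61.2 * 0.401398 = 24.566 kg*m^2

24.566 kg*m^2


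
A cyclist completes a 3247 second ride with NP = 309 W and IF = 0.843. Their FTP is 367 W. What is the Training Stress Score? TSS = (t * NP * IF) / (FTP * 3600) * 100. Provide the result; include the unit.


t * NP * IF = 3247 * 309 * 0.843 = 845801.289
FTP * 3600 = 1321200
TSS = (845801.289 / 1321200) * 100 = 64.02

64.02 TSS


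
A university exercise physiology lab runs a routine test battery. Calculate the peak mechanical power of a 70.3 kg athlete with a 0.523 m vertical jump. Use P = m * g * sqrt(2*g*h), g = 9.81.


First, sqrt(2gh) = sqrt(2 * 9.81 * 0.523)
= sqrt(10.26126) = 3.20332 m/s
Power = 70.3 * 9.81 * 3.20332 = 2209.15 W

2209.15 W


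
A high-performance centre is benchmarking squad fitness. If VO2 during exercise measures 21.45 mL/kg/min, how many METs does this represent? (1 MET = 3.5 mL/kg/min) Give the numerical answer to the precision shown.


METs = VO2 / 3.5 = 21.45 / 3.5 = 6.13

6.13 METs


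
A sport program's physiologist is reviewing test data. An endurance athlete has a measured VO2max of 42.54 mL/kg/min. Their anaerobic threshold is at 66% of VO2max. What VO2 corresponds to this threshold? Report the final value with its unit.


Anaerobic threshold VO2 = VO2max * 66%
= 42.54 * 0.66
= 28.08 mL/kg/min

28.08 mL/kg/min


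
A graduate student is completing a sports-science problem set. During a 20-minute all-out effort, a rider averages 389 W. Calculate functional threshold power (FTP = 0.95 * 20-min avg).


FTP = 0.95 * 389
= 369.55 W

369.55 W


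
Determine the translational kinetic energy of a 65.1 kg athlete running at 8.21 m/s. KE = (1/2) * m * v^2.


KE = 0.5 * m * v^2
= 0.5 * 65.1 * 8.21^2
= 0.5 * 65.1 * 67.4041
= 2194.0 J

2194.0 J


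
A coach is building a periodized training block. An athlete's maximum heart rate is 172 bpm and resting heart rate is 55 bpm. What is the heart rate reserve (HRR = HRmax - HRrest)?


HRR = HRmax - HRrest
= 172 - 55
= 117 bpm

117 bpm


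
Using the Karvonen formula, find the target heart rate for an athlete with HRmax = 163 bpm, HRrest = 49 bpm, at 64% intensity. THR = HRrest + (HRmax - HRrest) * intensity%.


HRR = 163 - 49 = 114
THR = 49 + 114 * 0.64
= 49 + 72.96
= 121.96 bpm

121.96 bpm


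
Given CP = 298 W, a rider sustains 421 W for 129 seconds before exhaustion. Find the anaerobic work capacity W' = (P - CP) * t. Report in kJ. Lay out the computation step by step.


Excess power = 421 - 298 = 123 W
Work above CP = 123 * 129 = 15867 J
W' = 15.867 kJ

15.867 kJ


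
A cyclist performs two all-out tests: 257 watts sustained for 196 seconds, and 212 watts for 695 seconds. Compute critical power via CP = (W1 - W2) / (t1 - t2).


W1 = P1 * t1 = 257 * 196 = 50372 J
W2 = P2 * t2 = 212 * 695 = 147340 J
CP = (50372 - 147340) / (196 - 695)
= 194.32 W

194.32 W


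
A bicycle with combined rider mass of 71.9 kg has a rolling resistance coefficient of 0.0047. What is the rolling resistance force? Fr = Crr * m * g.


Fr = 0.0047 * 71.9 * 9.81
= 0.33793 * 9.81
= 3.315 N

3.315 N


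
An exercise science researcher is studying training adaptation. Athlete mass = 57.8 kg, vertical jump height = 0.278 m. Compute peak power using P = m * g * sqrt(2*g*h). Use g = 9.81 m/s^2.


sqrt(2 * 9.81 * 0.278) = sqrt(5.45436) = 2.335457 m/s
P = 57.8 * 9.81 * 2.335457
= 1324.25 W

1324.25 W


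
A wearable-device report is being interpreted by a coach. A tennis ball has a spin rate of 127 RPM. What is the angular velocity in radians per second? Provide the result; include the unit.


Convert RPM to rad/s: multiply by 2*pi and divide by 60
omega = 127 * 2 * pi / 60
= 13.299 rad/s

13.299 rad/s


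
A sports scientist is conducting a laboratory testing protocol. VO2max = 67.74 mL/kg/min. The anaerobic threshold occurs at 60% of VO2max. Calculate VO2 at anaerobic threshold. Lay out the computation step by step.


AT fraction = 60 / 100 = 0.6
AT VO2 = 67.74 * 0.6
= 40.64 mL/kg/min

40.64 mL/kg/min


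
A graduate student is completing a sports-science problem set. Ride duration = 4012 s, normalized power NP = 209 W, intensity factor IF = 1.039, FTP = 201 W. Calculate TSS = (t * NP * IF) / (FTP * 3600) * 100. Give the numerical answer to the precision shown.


Numerator = 4012 * 209 * 1.039 = 871209.812
Denominator = 201 * 3600 = 723600
TSS = 871209.812 / 723600 * 100
= 120.4

120.4 TSS


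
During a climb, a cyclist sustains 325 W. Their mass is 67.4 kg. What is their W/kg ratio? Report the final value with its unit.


Power-to-weight = 325 W / 67.4 kg
= 4.822 W/kg

4.822 W/kg


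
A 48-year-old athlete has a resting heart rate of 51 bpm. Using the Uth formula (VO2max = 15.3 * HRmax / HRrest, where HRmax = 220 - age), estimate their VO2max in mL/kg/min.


HRmax = 220 - 48 = 172 bpm
Ratio = HRmax / HRrest = 172 / 51 = 3.3725
VO2max = 15.3 * 3.3725 = 51.6 mL/kg/min

51.6 mL/kg/min


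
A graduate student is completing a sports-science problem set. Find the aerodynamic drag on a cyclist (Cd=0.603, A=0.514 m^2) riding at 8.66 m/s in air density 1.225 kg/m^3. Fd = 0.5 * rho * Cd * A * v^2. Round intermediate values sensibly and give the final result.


Fd = 0.5 * 1.225 * 0.603 * 0.514 * 8.66^2
= 0.5 * 1.225 * 0.603 * 0.514 * 74.9956
= 14.237 N

14.237 N


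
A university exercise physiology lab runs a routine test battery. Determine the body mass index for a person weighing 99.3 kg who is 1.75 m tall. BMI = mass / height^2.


BMI = mass / height^2
= 99.3 / 1.75^2
= 99.3 / 3.0625
= 32.42 kg/m^2

32.42 kg/m^2


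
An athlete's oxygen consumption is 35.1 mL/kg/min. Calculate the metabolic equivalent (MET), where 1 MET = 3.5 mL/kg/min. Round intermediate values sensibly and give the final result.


MET = VO2 / 3.5
= 35.1 / 3.5
= 10.03 METs

10.03 METs


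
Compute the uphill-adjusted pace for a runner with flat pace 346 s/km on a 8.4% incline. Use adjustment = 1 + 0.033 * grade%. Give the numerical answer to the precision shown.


Adjustment factor = 1 + 0.033 * 8.4 = 1.2772
Grade-adjusted pace = 346 * 1.2772 = 441.91 s/km

441.91 s/km


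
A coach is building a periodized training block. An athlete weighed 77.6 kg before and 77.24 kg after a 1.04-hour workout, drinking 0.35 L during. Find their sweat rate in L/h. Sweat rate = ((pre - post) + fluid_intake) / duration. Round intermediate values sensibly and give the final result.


Body mass change = 0.36 kg
Total sweat loss = 0.36 + 0.35 = 0.71 L
Rate = 0.71 / 1.04 = 0.683 L/h

0.683 L/h


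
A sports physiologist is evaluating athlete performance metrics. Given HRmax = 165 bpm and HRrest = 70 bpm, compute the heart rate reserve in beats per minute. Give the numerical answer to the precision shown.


Heart rate reserve = maximum HR minus resting HR
HRR = 165 - 70 = 95 bpm

95 bpm


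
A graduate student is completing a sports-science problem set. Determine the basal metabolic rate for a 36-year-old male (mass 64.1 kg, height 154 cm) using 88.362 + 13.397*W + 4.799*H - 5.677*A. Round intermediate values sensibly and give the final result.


BMR = 88.362 + 13.397*64.1 + 4.799*154 - 5.677*36
= 1481.78 kcal/day

1481.78 kcal/day


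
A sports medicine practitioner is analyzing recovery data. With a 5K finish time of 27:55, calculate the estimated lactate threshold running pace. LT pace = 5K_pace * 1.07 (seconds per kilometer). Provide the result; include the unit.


Race duration = 1675 s for 5 km
Average pace = 1675 / 5 = 335.0 s/km
LT pace = 335.0 * 1.07
= 358.45 s/km

358.45 s/km


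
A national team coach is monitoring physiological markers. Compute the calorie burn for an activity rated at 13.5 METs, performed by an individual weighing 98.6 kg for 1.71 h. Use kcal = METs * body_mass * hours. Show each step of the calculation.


Product of METs and mass = 13.5 * 98.6 = 1331.1
Total kcal = 1331.1 * 1.71 = 2276.18 kcal

2276.18 kcal


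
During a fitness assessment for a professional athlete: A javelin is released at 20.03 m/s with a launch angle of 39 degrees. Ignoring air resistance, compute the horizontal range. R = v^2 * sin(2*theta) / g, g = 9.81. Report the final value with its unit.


Launch speed squared = 401.2009
sin(2 * 39 deg) = 0.978148
Range = 401.2009 * 0.978148 / 9.81
= 40.003 m

40.003 m


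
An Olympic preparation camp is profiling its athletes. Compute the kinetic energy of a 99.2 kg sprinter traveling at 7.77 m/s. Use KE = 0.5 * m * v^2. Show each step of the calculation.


Velocity squared = 60.3729
KE = 0.5 * 99.2 * 60.3729 = 2994.5 J

2994.5 J


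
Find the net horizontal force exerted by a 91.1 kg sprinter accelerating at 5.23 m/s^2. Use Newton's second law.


Newton's second law: F = m * a
F = 91.1 * 5.23 = 476.45 N

476.45 N


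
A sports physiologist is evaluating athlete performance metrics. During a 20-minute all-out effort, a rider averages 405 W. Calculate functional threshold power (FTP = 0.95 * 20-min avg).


FTP = 0.95 * 405
= 384.75 W

384.75 W


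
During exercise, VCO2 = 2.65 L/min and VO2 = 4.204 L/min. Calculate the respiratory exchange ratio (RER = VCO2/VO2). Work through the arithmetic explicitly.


RER = VCO2 / VO2
= 2.65 / 4.204
= 0.6304

0.6304


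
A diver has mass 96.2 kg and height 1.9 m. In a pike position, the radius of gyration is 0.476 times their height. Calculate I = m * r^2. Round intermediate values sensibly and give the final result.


r = 0.476 * 1.9 = 0.9044 m
I = m * r^2 = 96.2 * 0.817939 = 78.686 kg*m^2

78.686 kg*m^2


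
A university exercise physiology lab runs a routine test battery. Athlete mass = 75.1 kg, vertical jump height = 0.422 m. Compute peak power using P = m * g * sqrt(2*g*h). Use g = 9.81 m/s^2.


sqrt(2 * 9.81 * 0.422) = sqrt(8.27964) = 2.877436 m/s
P = 75.1 * 9.81 * 2.877436
= 2119.9 W

2119.9 W


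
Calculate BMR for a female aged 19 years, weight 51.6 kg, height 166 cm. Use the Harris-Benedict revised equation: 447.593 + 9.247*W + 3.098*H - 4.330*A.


Substituting values:
W term = 9.247 * 51.6 = 477.1452
H term = 3.098 * 166 = 514.268
A term = 4.330 * 19 = 82.27
BMR = 1356.74 kcal/day

1356.74 kcal/day


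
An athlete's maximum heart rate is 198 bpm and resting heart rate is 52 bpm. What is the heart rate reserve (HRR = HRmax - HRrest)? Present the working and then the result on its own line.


HRR = HRmax - HRrest
= 198 - 52
= 146 bpm

146 bpm


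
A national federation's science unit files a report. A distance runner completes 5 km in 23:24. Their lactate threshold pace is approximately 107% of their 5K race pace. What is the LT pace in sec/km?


Convert to seconds: 23 min 24 s = 1404 s
Pace per km = 1404 / 5 = 280.8 s/km
LT pace = 280.8 * 1.07 = 300.46 s/km

300.46 s/km


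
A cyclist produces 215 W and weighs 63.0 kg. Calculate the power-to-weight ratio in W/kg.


P/W = power / mass
= 215 / 63.0
= 3.413 W/kg

3.413 W/kg


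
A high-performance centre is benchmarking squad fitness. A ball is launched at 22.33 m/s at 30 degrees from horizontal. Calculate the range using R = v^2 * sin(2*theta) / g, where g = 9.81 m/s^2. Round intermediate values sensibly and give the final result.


sin(2 * 30) = sin(60) = 0.866025
v^2 = 22.33^2 = 498.6289
R = 498.6289 * 0.866025 / 9.81
= 44.019 m

44.019 m


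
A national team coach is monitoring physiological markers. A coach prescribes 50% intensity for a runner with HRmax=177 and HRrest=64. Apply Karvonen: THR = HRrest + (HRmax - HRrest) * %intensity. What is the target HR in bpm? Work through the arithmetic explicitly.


Heart rate reserve = 177 - 64 = 113
Intensity fraction = 50 / 100 = 0.5
THR = 64 + 113 * 0.5 = 120.5 bpm

120.5 bpm


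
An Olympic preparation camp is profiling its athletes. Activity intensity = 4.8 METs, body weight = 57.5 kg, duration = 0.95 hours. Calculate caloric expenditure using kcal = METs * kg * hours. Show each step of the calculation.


kcal = 4.8 * 57.5 * 0.95
= 276.0 * 0.95
= 262.2 kcal

262.2 kcal


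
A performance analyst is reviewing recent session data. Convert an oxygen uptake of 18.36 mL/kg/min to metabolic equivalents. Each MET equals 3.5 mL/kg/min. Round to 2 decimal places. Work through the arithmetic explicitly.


One MET = 3.5 mL/kg/min
Number of METs = 18.36 / 3.5
= 5.25 METs

5.25 METs


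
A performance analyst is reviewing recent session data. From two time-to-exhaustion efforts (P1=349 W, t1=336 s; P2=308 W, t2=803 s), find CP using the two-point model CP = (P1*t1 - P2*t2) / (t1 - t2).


Work in trial 1 = 117264 J
Work in trial 2 = 247324 J
Delta work = -130060 J
Delta time = -467 s
CP = -130060 / -467 = 278.5 W

278.5 W


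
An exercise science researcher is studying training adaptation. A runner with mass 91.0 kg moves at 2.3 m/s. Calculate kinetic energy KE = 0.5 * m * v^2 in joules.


v^2 = 2.3^2 = 5.29
KE = 0.5 * 91.0 * 5.29
= 240.7 J

240.7 J


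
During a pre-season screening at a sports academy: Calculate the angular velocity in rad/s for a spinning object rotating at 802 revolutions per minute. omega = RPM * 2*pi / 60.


omega = RPM * 2*pi / 60
= 802 * 6.28318531 / 60
= 83.985 rad/s

83.985 rad/s


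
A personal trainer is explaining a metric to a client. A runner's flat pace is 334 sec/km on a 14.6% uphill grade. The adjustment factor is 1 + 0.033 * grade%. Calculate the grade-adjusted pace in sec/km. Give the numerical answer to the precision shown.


Factor = 1 + 0.033 * 14.6 = 1.4818
Adjusted pace = 334 * 1.4818
= 494.92 sec/km

494.92 s/km


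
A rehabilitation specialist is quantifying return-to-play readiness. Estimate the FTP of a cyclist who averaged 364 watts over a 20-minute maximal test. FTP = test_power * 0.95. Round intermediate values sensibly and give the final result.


FTP = 364 * 0.95 = 345.8 W

345.8 W


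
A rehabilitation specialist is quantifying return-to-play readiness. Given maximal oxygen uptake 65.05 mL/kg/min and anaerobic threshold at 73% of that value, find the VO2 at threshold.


Percentage as decimal = 0.73
VO2 at AT = 65.05 * 0.73 = 47.49 mL/kg/min

47.49 mL/kg/min


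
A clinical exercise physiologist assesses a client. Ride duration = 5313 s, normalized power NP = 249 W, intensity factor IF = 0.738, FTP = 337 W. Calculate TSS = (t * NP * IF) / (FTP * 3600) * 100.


Numerator = 5313 * 249 * 0.738 = 976327.506
Denominator = 337 * 3600 = 1213200
TSS = 976327.506 / 1213200 * 100
= 80.48

80.48 TSS
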